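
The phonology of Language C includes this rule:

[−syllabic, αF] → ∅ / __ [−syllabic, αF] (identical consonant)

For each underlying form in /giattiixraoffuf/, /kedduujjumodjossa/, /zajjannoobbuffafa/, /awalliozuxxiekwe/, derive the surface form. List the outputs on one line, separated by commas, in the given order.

/giattiixraoffuf/: /tt/ is a geminate; the first /t/ deletes. /ff/ is a geminate; the first /f/ deletes. → [giatiixraofuf].
/kedduujjumodjossa/: /dd/ is a geminate; the first /d/ deletes. /jj/ is a geminate; the first /j/ deletes. /ss/ is a geminate; the first /s/ deletes. → [keduujumodjosa].
/zajjannoobbuffafa/: /jj/ is a geminate; the first /j/ deletes. /nn/ is a geminate; the first /n/ deletes. /bb/ is a geminate; the first /b/ deletes. /ff/ is a geminate; the first /f/ deletes. → [zajanoobufafa].
/awalliozuxxiekwe/: /ll/ is a geminate; the first /l/ deletes. /xx/ is a geminate; the first /x/ deletes. → [awaliozuxiekwe].

giatiixraofuf, keduujumodjosa, zajanoobufafa, awaliozuxiekwe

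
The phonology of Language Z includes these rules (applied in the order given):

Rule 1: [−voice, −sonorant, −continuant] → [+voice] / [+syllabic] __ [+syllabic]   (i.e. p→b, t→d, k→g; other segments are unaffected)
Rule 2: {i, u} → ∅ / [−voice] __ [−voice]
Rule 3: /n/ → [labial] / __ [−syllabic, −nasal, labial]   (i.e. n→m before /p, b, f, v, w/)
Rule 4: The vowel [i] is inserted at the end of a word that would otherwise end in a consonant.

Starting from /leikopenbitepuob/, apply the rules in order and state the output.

Rule 1 (intervocalic voicing): /k/ is a voiceless stop between vowels /i/ and /o/, so it voices to [g]. /p/ is a voiceless stop between vowels /o/ and /e/, so it voices to [b]. /t/ is a voiceless stop between vowels /i/ and /e/, so it voices to [d]. /p/ is a voiceless stop between vowels /e/ and /u/, so it voices to [b]. /leikopenbitepuob/ → leigobenbidebuob.
Rule 2 (high vowel syncope): no segment meets the environment; /leigobenbidebuob/ is unchanged.
Rule 3 (nasal place assimilation): /n/ precedes the labial consonant /b/, so it assimilates in place to [m]. /leigobenbidebuob/ → leigobembidebuob.
Rule 4 (final i-epenthesis): the form ends in the consonant /b/, so [i] is inserted word-finally. /leigobembidebuob/ → leigobembidebuobi.

leigobembidebuobi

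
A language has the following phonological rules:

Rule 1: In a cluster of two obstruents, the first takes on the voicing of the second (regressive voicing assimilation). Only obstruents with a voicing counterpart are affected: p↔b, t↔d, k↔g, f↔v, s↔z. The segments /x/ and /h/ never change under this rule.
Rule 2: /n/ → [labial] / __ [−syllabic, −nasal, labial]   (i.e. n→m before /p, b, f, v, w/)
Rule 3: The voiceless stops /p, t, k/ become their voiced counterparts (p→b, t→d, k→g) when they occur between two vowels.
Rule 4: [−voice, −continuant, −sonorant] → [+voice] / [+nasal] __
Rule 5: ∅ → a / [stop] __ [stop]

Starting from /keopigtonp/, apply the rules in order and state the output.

Rule 1 (regressive voicing assimilation): /g/ precedes the voiceless obstruent /t/, so it devoices to [k] by assimilation. /keopigtonp/ → keopiktonp.
Rule 2 (nasal place assimilation): /n/ precedes the labial consonant /p/, so it assimilates in place to [m]. /keopiktonp/ → keopiktomp.
Rule 3 (intervocalic voicing): /p/ is a voiceless stop between vowels /o/ and /i/, so it voices to [b]. /keopiktomp/ → keobiktomp.
Rule 4 (post-nasal voicing): /p/ is a voiceless stop immediately after the nasal /m/, so it voices to [b]. /keobiktomp/ → keobiktomb.
Rule 5 (stop-cluster a-epenthesis): /k/ and /t/ form a stop–stop cluster, so [a] is inserted between them. /keobiktomb/ → keobikatomb.

keobikatomb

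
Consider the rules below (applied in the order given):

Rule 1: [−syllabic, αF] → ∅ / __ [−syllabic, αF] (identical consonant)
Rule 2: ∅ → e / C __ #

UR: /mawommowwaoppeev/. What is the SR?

Rule 1 (degemination): /mm/ is a geminate; the first /m/ deletes. /ww/ is a geminate; the first /w/ deletes. /pp/ is a geminate; the first /p/ deletes. /mawommowwaoppeev/ → mawomowaopeev.
Rule 2 (final e-epenthesis): the form ends in the consonant /v/, so [e] is inserted word-finally. /mawomowaopeev/ → mawomowaopeeve.

mawomowaopeeve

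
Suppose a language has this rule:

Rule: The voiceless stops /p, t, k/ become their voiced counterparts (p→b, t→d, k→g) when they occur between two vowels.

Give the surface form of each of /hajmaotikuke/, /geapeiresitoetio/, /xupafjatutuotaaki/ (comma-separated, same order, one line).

hajmaodiguge, geabeiresidoedio, xubafjaduduodaagi

/hajmaotikuke/: /t/ is a voiceless stop between vowels /o/ and /i/, so it voices to [d]. /k/ is a voiceless stop between vowels /i/ and /u/, so it voices to [g]. /k/ is a voiceless stop between vowels /u/ and /e/, so it voices to [g]. → [hajmaodiguge].
/geapeiresitoetio/: /p/ is a voiceless stop between vowels /a/ and /e/, so it voices to [b]. /t/ is a voiceless stop between vowels /i/ and /o/, so it voices to [d]. /t/ is a voiceless stop between vowels /e/ and /i/, so it voices to [d]. → [geabeiresidoedio].
/xupafjatutuotaaki/: /p/ is a voiceless stop between vowels /u/ and /a/, so it voices to [b]. /t/ is a voiceless stop between vowels /a/ and /u/, so it voices to [d]. /t/ is a voiceless stop between vowels /u/ and /u/, so it voices to [d]. /t/ is a voiceless stop between vowels /o/ and /a/, so it voices to [d]. /k/ is a voiceless stop between vowels /a/ and /i/, so it voices to [g]. → [xubafjaduduodaagi].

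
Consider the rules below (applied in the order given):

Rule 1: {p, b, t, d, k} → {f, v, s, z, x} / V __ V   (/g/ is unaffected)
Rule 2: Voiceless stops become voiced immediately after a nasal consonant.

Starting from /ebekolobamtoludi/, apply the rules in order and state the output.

Rule 1 (intervocalic spirantization): /b/ is a stop between vowels /e/ and /e/, so it spirantizes to the fricative [v]. /k/ is a stop between vowels /e/ and /o/, so it spirantizes to the fricative [x]. /b/ is a stop between vowels /o/ and /a/, so it spirantizes to the fricative [v]. /d/ is a stop between vowels /u/ and /i/, so it spirantizes to the fricative [z]. /ebekolobamtoludi/ → evexolovamtoluzi.
Rule 2 (post-nasal voicing): /t/ is a voiceless stop immediately after the nasal /m/, so it voices to [d]. /evexolovamtoluzi/ → evexolovamdoluzi.

evexolovamdoluzi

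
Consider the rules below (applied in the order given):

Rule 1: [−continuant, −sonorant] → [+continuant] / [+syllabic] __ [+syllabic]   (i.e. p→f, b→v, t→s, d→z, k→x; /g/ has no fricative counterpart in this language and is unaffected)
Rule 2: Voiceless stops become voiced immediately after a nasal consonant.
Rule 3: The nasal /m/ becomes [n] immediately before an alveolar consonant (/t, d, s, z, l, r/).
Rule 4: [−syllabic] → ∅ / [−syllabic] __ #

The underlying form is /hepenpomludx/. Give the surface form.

Rule 1 (intervocalic spirantization): /p/ is a stop between vowels /e/ and /e/, so it spirantizes to the fricative [f]. /hepenpomludx/ → hefenpomludx.
Rule 2 (post-nasal voicing): /p/ is a voiceless stop immediately after the nasal /n/, so it voices to [b]. /hefenpomludx/ → hefenbomludx.
Rule 3 (nasal place assimilation): /m/ precedes the alveolar consonant /l/, so it assimilates in place to [n]. /hefenbomludx/ → hefenbonludx.
Rule 4 (final cluster simplification): /x/ is the second consonant of a word-final cluster /dx/, so it deletes. /hefenbonludx/ → hefenbonlud.

hefenbonlud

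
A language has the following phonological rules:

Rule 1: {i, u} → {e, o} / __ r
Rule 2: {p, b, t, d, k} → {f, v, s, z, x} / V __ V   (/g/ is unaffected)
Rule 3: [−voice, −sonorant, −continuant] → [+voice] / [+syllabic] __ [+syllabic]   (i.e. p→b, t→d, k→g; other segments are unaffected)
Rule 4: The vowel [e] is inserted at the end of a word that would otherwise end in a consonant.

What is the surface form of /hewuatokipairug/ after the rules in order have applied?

hewuasoxifaeruge

Rule 1 (pre-rhotic lowering): /i/ is a high vowel immediately before /r/, so it lowers to [e]. /hewuatokipairug/ → hewuatokipaerug.
Rule 2 (intervocalic spirantization): /t/ is a stop between vowels /a/ and /o/, so it spirantizes to the fricative [s]. /k/ is a stop between vowels /o/ and /i/, so it spirantizes to the fricative [x]. /p/ is a stop between vowels /i/ and /a/, so it spirantizes to the fricative [f]. /hewuatokipaerug/ → hewuasoxifaerug.
Rule 3 (intervocalic voicing): no segment meets the environment; /hewuasoxifaerug/ is unchanged.
Rule 4 (final e-epenthesis): the form ends in the consonant /g/, so [e] is inserted word-finally. /hewuasoxifaerug/ → hewuasoxifaeruge.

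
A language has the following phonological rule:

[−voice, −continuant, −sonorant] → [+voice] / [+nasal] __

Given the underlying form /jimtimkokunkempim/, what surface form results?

/t/ is a voiceless stop immediately after the nasal /m/, so it voices to [d].
/k/ is a voiceless stop immediately after the nasal /m/, so it voices to [g].
/k/ is a voiceless stop immediately after the nasal /n/, so it voices to [g].
/p/ is a voiceless stop immediately after the nasal /m/, so it voices to [b].
The other instance of /k/ does not occur in the required environment and remains unchanged.
Surface form: [jimdimgokungembim].

jimdimgokungembim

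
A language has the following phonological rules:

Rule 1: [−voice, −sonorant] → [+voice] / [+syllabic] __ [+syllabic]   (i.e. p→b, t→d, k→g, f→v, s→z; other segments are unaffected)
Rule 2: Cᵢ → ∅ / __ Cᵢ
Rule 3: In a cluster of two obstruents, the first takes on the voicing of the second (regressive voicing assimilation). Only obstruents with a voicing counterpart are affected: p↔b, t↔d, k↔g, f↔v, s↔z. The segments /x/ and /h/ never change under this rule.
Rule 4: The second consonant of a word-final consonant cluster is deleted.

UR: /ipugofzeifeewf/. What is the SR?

Rule 1 (intervocalic voicing): /p/ is a voiceless obstruent between vowels /i/ and /u/, so it voices to [b]. /f/ is a voiceless obstruent between vowels /i/ and /e/, so it voices to [v]. /ipugofzeifeewf/ → ibugofzeiveewf.
Rule 2 (degemination): no segment meets the environment; /ibugofzeiveewf/ is unchanged.
Rule 3 (regressive voicing assimilation): /f/ precedes the voiced obstruent /z/, so it voices to [v] by assimilation. /ibugofzeiveewf/ → ibugovzeiveewf.
Rule 4 (final cluster simplification): /f/ is the second consonant of a word-final cluster /wf/, so it deletes. /ibugovzeiveewf/ → ibugovzeiveew.

ibugovzeiveew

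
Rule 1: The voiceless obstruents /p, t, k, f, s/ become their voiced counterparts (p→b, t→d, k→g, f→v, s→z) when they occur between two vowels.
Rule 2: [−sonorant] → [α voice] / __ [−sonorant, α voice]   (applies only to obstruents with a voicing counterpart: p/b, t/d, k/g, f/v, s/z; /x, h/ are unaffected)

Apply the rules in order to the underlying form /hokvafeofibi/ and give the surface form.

Rule 1 (intervocalic voicing): /f/ is a voiceless obstruent between vowels /a/ and /e/, so it voices to [v]. /f/ is a voiceless obstruent between vowels /o/ and /i/, so it voices to [v]. /hokvafeofibi/ → hokvaveovibi.
Rule 2 (regressive voicing assimilation): /k/ precedes the voiced obstruent /v/, so it voices to [g] by assimilation. /hokvaveovibi/ → hogvaveovibi.

hogvaveovibi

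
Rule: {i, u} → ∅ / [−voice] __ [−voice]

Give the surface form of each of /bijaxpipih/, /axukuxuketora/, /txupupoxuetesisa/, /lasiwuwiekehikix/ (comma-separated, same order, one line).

/bijaxpipih/: /i/ is a high vowel flanked by voiceless consonants /p/ and /p/, so it deletes. /i/ is a high vowel flanked by voiceless consonants /p/ and /h/, so it deletes. → [bijaxpph].
/axukuxuketora/: /u/ is a high vowel flanked by voiceless consonants /x/ and /k/, so it deletes. /u/ is a high vowel flanked by voiceless consonants /k/ and /x/, so it deletes. /u/ is a high vowel flanked by voiceless consonants /x/ and /k/, so it deletes. → [axkxketora].
/txupupoxuetesisa/: /u/ is a high vowel flanked by voiceless consonants /x/ and /p/, so it deletes. /u/ is a high vowel flanked by voiceless consonants /p/ and /p/, so it deletes. /i/ is a high vowel flanked by voiceless consonants /s/ and /s/, so it deletes. → [txppoxuetessa].
/lasiwuwiekehikix/: /i/ is a high vowel flanked by voiceless consonants /h/ and /k/, so it deletes. /i/ is a high vowel flanked by voiceless consonants /k/ and /x/, so it deletes. → [lasiwuwiekehkx].

bijaxpph, axkxketora, txppoxuetessa, lasiwuwiekehkx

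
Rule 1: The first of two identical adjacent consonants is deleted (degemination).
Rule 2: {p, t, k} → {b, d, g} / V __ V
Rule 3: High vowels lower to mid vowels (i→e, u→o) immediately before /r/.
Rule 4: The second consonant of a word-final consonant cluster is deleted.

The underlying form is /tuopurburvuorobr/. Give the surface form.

tuoborborvuorob

Rule 1 (degemination): no segment meets the environment; /tuopurburvuorobr/ is unchanged.
Rule 2 (intervocalic voicing): /p/ is a voiceless stop between vowels /o/ and /u/, so it voices to [b]. /tuopurburvuorobr/ → tuoburburvuorobr.
Rule 3 (pre-rhotic lowering): /u/ is a high vowel immediately before /r/, so it lowers to [o]. /u/ is a high vowel immediately before /r/, so it lowers to [o]. /tuoburburvuorobr/ → tuoborborvuorobr.
Rule 4 (final cluster simplification): /r/ is the second consonant of a word-final cluster /br/, so it deletes. /tuoborborvuorobr/ → tuoborborvuorob.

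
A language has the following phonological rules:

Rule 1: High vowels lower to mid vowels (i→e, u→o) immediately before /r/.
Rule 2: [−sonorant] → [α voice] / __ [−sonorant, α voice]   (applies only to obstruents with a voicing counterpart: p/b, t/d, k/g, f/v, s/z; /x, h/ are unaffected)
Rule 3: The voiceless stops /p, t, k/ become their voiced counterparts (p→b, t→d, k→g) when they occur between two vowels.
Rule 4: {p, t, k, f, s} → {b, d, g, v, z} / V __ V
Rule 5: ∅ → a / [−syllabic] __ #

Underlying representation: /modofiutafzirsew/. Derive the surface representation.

Rule 1 (pre-rhotic lowering): /i/ is a high vowel immediately before /r/, so it lowers to [e]. /modofiutafzirsew/ → modofiutafzersew.
Rule 2 (regressive voicing assimilation): /f/ precedes the voiced obstruent /z/, so it voices to [v] by assimilation. /modofiutafzersew/ → modofiutavzersew.
Rule 3 (intervocalic voicing): /t/ is a voiceless stop between vowels /u/ and /a/, so it voices to [d]. /modofiutavzersew/ → modofiudavzersew.
Rule 4 (intervocalic voicing): /f/ is a voiceless obstruent between vowels /o/ and /i/, so it voices to [v]. /modofiudavzersew/ → modoviudavzersew.
Rule 5 (final a-epenthesis): the form ends in the consonant /w/, so [a] is inserted word-finally. /modoviudavzersew/ → modoviudavzersewa.

modoviudavzersewa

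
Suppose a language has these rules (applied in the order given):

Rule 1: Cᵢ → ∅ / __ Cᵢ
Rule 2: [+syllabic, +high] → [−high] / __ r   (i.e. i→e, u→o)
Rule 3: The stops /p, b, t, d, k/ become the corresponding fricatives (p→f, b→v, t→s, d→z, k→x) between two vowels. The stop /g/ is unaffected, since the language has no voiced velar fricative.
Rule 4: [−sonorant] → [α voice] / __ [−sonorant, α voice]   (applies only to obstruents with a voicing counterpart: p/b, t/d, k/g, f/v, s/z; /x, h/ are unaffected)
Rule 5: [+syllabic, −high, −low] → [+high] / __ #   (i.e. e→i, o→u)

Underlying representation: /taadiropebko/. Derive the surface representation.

Rule 1 (degemination): no segment meets the environment; /taadiropebko/ is unchanged.
Rule 2 (pre-rhotic lowering): /i/ is a high vowel immediately before /r/, so it lowers to [e]. /taadiropebko/ → taaderopebko.
Rule 3 (intervocalic spirantization): /d/ is a stop between vowels /a/ and /e/, so it spirantizes to the fricative [z]. /p/ is a stop between vowels /o/ and /e/, so it spirantizes to the fricative [f]. /taaderopebko/ → taazerofebko.
Rule 4 (regressive voicing assimilation): /b/ precedes the voiceless obstruent /k/, so it devoices to [p] by assimilation. /taazerofebko/ → taazerofepko.
Rule 5 (final vowel raising): /o/ is a mid vowel in word-final position, so it raises to [u]. /taazerofepko/ → taazerofepku.

taazerofepku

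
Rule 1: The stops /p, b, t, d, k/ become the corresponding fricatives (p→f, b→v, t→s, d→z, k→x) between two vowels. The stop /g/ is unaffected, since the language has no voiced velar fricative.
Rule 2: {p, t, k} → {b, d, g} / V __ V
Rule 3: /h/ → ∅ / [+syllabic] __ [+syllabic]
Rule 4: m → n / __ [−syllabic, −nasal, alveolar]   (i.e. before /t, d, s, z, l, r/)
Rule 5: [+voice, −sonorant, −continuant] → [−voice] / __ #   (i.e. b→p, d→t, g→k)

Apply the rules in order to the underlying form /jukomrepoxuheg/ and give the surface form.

Rule 1 (intervocalic spirantization): /k/ is a stop between vowels /u/ and /o/, so it spirantizes to the fricative [x]. /p/ is a stop between vowels /e/ and /o/, so it spirantizes to the fricative [f]. /jukomrepoxuheg/ → juxomrefoxuheg.
Rule 2 (intervocalic voicing): no segment meets the environment; /juxomrefoxuheg/ is unchanged.
Rule 3 (intervocalic h-deletion): /h/ occurs between vowels /u/ and /e/, so it deletes. /juxomrefoxuheg/ → juxomrefoxueg.
Rule 4 (nasal place assimilation): /m/ precedes the alveolar consonant /r/, so it assimilates in place to [n]. /juxomrefoxueg/ → juxonrefoxueg.
Rule 5 (final devoicing): /g/ is a voiced stop in word-final position, so it devoices to [k]. /juxonrefoxueg/ → juxonrefoxuek.

juxonrefoxuek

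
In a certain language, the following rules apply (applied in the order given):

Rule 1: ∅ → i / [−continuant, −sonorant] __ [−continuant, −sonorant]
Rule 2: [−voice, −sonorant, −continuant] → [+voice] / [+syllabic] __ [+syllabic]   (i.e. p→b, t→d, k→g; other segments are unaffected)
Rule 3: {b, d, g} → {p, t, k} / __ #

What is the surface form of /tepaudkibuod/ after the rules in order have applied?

Rule 1 (stop-cluster i-epenthesis): /d/ and /k/ form a stop–stop cluster, so [i] is inserted between them. /tepaudkibuod/ → tepaudikibuod.
Rule 2 (intervocalic voicing): /p/ is a voiceless stop between vowels /e/ and /a/, so it voices to [b]. /k/ is a voiceless stop between vowels /i/ and /i/, so it voices to [g]. /tepaudikibuod/ → tebaudigibuod.
Rule 3 (final devoicing): /d/ is a voiced stop in word-final position, so it devoices to [t]. /tebaudigibuod/ → tebaudigibuot.

tebaudigibuot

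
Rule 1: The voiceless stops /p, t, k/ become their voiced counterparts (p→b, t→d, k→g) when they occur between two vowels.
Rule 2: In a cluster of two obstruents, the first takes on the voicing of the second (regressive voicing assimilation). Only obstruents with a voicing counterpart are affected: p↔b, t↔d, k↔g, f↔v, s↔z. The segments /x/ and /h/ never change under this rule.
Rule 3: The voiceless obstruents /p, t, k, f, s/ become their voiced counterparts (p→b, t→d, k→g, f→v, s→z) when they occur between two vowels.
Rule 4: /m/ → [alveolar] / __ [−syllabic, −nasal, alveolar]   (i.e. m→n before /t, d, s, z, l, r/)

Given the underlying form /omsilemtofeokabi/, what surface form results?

onsilentoveogabi

Rule 1 (intervocalic voicing): /k/ is a voiceless stop between vowels /o/ and /a/, so it voices to [g]. /omsilemtofeokabi/ → omsilemtofeogabi.
Rule 2 (regressive voicing assimilation): no segment meets the environment; /omsilemtofeogabi/ is unchanged.
Rule 3 (intervocalic voicing): /f/ is a voiceless obstruent between vowels /o/ and /e/, so it voices to [v]. /omsilemtofeogabi/ → omsilemtoveogabi.
Rule 4 (nasal place assimilation): /m/ precedes the alveolar consonant /s/, so it assimilates in place to [n]. /m/ precedes the alveolar consonant /t/, so it assimilates in place to [n]. /omsilemtoveogabi/ → onsilentoveogabi.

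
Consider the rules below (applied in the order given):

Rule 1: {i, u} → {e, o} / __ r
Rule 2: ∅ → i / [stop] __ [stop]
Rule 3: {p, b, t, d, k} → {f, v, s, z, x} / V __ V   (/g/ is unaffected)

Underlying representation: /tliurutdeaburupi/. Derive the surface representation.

Rule 1 (pre-rhotic lowering): /u/ is a high vowel immediately before /r/, so it lowers to [o]. /u/ is a high vowel immediately before /r/, so it lowers to [o]. /tliurutdeaburupi/ → tliorutdeaborupi.
Rule 2 (stop-cluster i-epenthesis): /t/ and /d/ form a stop–stop cluster, so [i] is inserted between them. /tliorutdeaborupi/ → tliorutideaborupi.
Rule 3 (intervocalic spirantization): /t/ is a stop between vowels /u/ and /i/, so it spirantizes to the fricative [s]. /d/ is a stop between vowels /i/ and /e/, so it spirantizes to the fricative [z]. /b/ is a stop between vowels /a/ and /o/, so it spirantizes to the fricative [v]. /p/ is a stop between vowels /u/ and /i/, so it spirantizes to the fricative [f]. /tliorutideaborupi/ → tliorusizeavorufi.

tliorusizeavorufi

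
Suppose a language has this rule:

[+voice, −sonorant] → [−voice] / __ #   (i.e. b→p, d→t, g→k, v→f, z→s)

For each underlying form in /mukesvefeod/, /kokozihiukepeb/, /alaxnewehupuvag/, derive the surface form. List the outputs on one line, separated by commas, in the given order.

mukesvefeot, kokozihiukepep, alaxnewehupuvak

/mukesvefeod/: /d/ is a voiced obstruent in word-final position, so it devoices to [t]. → [mukesvefeot].
/kokozihiukepeb/: /b/ is a voiced obstruent in word-final position, so it devoices to [p]. → [kokozihiukepep].
/alaxnewehupuvag/: /g/ is a voiced obstruent in word-final position, so it devoices to [k]. → [alaxnewehupuvak].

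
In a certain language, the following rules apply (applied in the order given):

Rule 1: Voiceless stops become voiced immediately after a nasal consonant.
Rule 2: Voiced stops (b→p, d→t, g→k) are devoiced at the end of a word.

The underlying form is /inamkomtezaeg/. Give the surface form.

inamgomdezaek

Rule 1 (post-nasal voicing): /k/ is a voiceless stop immediately after the nasal /m/, so it voices to [g]. /t/ is a voiceless stop immediately after the nasal /m/, so it voices to [d]. /inamkomtezaeg/ → inamgomdezaeg.
Rule 2 (final devoicing): /g/ is a voiced stop in word-final position, so it devoices to [k]. /inamgomdezaeg/ → inamgomdezaek.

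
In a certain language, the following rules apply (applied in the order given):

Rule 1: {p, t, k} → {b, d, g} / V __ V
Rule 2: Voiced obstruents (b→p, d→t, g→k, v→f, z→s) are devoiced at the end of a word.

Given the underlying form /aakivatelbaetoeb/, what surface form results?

aagivadelbaedoep

Rule 1 (intervocalic voicing): /k/ is a voiceless stop between vowels /a/ and /i/, so it voices to [g]. /t/ is a voiceless stop between vowels /a/ and /e/, so it voices to [d]. /t/ is a voiceless stop between vowels /e/ and /o/, so it voices to [d]. /aakivatelbaetoeb/ → aagivadelbaedoeb.
Rule 2 (final devoicing): /b/ is a voiced obstruent in word-final position, so it devoices to [p]. /aagivadelbaedoeb/ → aagivadelbaedoep.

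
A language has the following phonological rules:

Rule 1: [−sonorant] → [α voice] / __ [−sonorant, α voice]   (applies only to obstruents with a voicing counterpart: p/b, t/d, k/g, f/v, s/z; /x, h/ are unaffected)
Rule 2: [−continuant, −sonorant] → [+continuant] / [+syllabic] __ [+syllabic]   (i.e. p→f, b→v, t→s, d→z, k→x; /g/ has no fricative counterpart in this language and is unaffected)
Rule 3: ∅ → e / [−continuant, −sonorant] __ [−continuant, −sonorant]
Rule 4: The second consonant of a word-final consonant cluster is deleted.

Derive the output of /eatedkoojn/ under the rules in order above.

Rule 1 (regressive voicing assimilation): /d/ precedes the voiceless obstruent /k/, so it devoices to [t] by assimilation. /eatedkoojn/ → eatetkoojn.
Rule 2 (intervocalic spirantization): /t/ is a stop between vowels /a/ and /e/, so it spirantizes to the fricative [s]. /eatetkoojn/ → easetkoojn.
Rule 3 (stop-cluster e-epenthesis): /t/ and /k/ form a stop–stop cluster, so [e] is inserted between them. /easetkoojn/ → easetekoojn.
Rule 4 (final cluster simplification): /n/ is the second consonant of a word-final cluster /jn/, so it deletes. /easetekoojn/ → easetekooj.

easetekooj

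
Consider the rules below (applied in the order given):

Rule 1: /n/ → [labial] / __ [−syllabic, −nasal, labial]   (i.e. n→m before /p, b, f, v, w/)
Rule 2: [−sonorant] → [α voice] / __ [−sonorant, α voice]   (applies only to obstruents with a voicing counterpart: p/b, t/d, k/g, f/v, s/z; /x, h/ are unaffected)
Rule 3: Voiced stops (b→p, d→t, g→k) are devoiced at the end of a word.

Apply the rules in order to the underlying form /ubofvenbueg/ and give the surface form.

Rule 1 (nasal place assimilation): /n/ precedes the labial consonant /b/, so it assimilates in place to [m]. /ubofvenbueg/ → ubofvembueg.
Rule 2 (regressive voicing assimilation): /f/ precedes the voiced obstruent /v/, so it voices to [v] by assimilation. /ubofvembueg/ → ubovvembueg.
Rule 3 (final devoicing): /g/ is a voiced stop in word-final position, so it devoices to [k]. /ubovvembueg/ → ubovvembuek.

ubovvembuek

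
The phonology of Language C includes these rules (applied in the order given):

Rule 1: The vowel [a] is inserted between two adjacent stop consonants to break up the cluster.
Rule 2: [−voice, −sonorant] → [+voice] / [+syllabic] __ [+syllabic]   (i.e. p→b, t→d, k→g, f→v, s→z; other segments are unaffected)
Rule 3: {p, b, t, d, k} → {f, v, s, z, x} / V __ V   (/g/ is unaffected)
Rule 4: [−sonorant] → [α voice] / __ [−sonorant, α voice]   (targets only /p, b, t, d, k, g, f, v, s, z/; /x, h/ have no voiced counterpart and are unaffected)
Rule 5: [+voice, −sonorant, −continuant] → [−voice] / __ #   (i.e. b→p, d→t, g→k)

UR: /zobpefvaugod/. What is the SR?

Rule 1 (stop-cluster a-epenthesis): /b/ and /p/ form a stop–stop cluster, so [a] is inserted between them. /zobpefvaugod/ → zobapefvaugod.
Rule 2 (intervocalic voicing): /p/ is a voiceless obstruent between vowels /a/ and /e/, so it voices to [b]. /zobapefvaugod/ → zobabefvaugod.
Rule 3 (intervocalic spirantization): /b/ is a stop between vowels /o/ and /a/, so it spirantizes to the fricative [v]. /b/ is a stop between vowels /a/ and /e/, so it spirantizes to the fricative [v]. /zobabefvaugod/ → zovavefvaugod.
Rule 4 (regressive voicing assimilation): /f/ precedes the voiced obstruent /v/, so it voices to [v] by assimilation. /zovavefvaugod/ → zovavevvaugod.
Rule 5 (final devoicing): /d/ is a voiced stop in word-final position, so it devoices to [t]. /zovavevvaugod/ → zovavevvaugot.

zovavevvaugot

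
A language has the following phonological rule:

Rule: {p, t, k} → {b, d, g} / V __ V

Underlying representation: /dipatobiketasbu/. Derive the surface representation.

/p/ is a voiceless stop between vowels /i/ and /a/, so it voices to [b].
/t/ is a voiceless stop between vowels /a/ and /o/, so it voices to [d].
/k/ is a voiceless stop between vowels /i/ and /e/, so it voices to [g].
/t/ is a voiceless stop between vowels /e/ and /a/, so it voices to [d].
Surface form: [dibadobigedasbu].

dibadobigedasbu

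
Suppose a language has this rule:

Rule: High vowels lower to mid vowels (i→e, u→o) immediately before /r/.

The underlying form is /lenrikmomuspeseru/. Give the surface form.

lenrikmomuspeseru

No segment of /lenrikmomuspeseru/ meets the structural description of the rule, so the form surfaces unchanged.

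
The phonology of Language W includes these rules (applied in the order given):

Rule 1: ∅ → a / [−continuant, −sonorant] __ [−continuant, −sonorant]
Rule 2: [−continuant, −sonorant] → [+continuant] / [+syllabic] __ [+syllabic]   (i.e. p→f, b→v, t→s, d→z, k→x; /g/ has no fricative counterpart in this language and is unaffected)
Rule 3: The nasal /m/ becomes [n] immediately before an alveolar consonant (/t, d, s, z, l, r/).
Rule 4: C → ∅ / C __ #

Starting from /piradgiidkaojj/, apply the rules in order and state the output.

pirazagiizaxaoj

Rule 1 (stop-cluster a-epenthesis): /d/ and /g/ form a stop–stop cluster, so [a] is inserted between them. /d/ and /k/ form a stop–stop cluster, so [a] is inserted between them. /piradgiidkaojj/ → piradagiidakaojj.
Rule 2 (intervocalic spirantization): /d/ is a stop between vowels /a/ and /a/, so it spirantizes to the fricative [z]. /d/ is a stop between vowels /i/ and /a/, so it spirantizes to the fricative [z]. /k/ is a stop between vowels /a/ and /a/, so it spirantizes to the fricative [x]. /piradagiidakaojj/ → pirazagiizaxaojj.
Rule 3 (nasal place assimilation): no segment meets the environment; /pirazagiizaxaojj/ is unchanged.
Rule 4 (final cluster simplification): /j/ is the second consonant of a word-final cluster /jj/, so it deletes. /pirazagiizaxaojj/ → pirazagiizaxaoj.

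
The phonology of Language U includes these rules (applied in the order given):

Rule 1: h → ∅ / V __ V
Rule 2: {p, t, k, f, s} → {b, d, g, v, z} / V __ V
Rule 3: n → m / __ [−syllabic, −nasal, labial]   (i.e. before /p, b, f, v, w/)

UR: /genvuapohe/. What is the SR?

Rule 1 (intervocalic h-deletion): /h/ occurs between vowels /o/ and /e/, so it deletes. /genvuapohe/ → genvuapoe.
Rule 2 (intervocalic voicing): /p/ is a voiceless obstruent between vowels /a/ and /o/, so it voices to [b]. /genvuapoe/ → genvuaboe.
Rule 3 (nasal place assimilation): /n/ precedes the labial consonant /v/, so it assimilates in place to [m]. /genvuaboe/ → gemvuaboe.

gemvuaboe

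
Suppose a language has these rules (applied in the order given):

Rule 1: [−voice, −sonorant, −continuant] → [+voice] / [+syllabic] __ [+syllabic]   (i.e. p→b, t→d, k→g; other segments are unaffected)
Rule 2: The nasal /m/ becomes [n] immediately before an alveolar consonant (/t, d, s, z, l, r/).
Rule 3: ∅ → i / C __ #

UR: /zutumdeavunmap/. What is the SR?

Rule 1 (intervocalic voicing): /t/ is a voiceless stop between vowels /u/ and /u/, so it voices to [d]. /zutumdeavunmap/ → zudumdeavunmap.
Rule 2 (nasal place assimilation): /m/ precedes the alveolar consonant /d/, so it assimilates in place to [n]. /zudumdeavunmap/ → zudundeavunmap.
Rule 3 (final i-epenthesis): the form ends in the consonant /p/, so [i] is inserted word-finally. /zudundeavunmap/ → zudundeavunmapi.

zudundeavunmapi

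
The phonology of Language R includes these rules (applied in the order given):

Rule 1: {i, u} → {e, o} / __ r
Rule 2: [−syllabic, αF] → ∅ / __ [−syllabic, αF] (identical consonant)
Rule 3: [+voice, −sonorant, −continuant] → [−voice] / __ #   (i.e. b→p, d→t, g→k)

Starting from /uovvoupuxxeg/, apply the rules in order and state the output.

uovoupuxek

Rule 1 (pre-rhotic lowering): no segment meets the environment; /uovvoupuxxeg/ is unchanged.
Rule 2 (degemination): /vv/ is a geminate; the first /v/ deletes. /xx/ is a geminate; the first /x/ deletes. /uovvoupuxxeg/ → uovoupuxeg.
Rule 3 (final devoicing): /g/ is a voiced stop in word-final position, so it devoices to [k]. /uovoupuxeg/ → uovoupuxek.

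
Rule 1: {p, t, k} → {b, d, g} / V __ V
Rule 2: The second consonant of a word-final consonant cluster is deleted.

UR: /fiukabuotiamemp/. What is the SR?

Rule 1 (intervocalic voicing): /k/ is a voiceless stop between vowels /u/ and /a/, so it voices to [g]. /t/ is a voiceless stop between vowels /o/ and /i/, so it voices to [d]. /fiukabuotiamemp/ → fiugabuodiamemp.
Rule 2 (final cluster simplification): /p/ is the second consonant of a word-final cluster /mp/, so it deletes. /fiugabuodiamemp/ → fiugabuodiamem.

fiugabuodiamem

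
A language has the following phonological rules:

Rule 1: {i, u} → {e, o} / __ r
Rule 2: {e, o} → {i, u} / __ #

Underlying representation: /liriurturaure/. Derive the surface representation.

Rule 1 (pre-rhotic lowering): /i/ is a high vowel immediately before /r/, so it lowers to [e]. /u/ is a high vowel immediately before /r/, so it lowers to [o]. /u/ is a high vowel immediately before /r/, so it lowers to [o]. /u/ is a high vowel immediately before /r/, so it lowers to [o]. /liriurturaure/ → leriortoraore.
Rule 2 (final vowel raising): /e/ is a mid vowel in word-final position, so it raises to [i]. /leriortoraore/ → leriortoraori.

leriortoraori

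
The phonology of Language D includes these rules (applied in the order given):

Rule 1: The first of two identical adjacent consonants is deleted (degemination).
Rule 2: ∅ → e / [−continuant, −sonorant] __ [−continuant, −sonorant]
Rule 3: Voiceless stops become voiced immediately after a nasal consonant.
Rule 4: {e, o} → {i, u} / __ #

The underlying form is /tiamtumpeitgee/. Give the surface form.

tiamdumbeitegei

Rule 1 (degemination): no segment meets the environment; /tiamtumpeitgee/ is unchanged.
Rule 2 (stop-cluster e-epenthesis): /t/ and /g/ form a stop–stop cluster, so [e] is inserted between them. /tiamtumpeitgee/ → tiamtumpeitegee.
Rule 3 (post-nasal voicing): /t/ is a voiceless stop immediately after the nasal /m/, so it voices to [d]. /p/ is a voiceless stop immediately after the nasal /m/, so it voices to [b]. /tiamtumpeitegee/ → tiamdumbeitegee.
Rule 4 (final vowel raising): /e/ is a mid vowel in word-final position, so it raises to [i]. /tiamdumbeitegee/ → tiamdumbeitegei.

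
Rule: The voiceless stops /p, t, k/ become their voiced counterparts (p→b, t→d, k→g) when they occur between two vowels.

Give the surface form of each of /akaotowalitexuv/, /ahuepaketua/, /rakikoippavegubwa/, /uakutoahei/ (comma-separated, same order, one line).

/akaotowalitexuv/: /k/ is a voiceless stop between vowels /a/ and /a/, so it voices to [g]. /t/ is a voiceless stop between vowels /o/ and /o/, so it voices to [d]. /t/ is a voiceless stop between vowels /i/ and /e/, so it voices to [d]. → [agaodowalidexuv].
/ahuepaketua/: /p/ is a voiceless stop between vowels /e/ and /a/, so it voices to [b]. /k/ is a voiceless stop between vowels /a/ and /e/, so it voices to [g]. /t/ is a voiceless stop between vowels /e/ and /u/, so it voices to [d]. → [ahuebagedua].
/rakikoippavegubwa/: /k/ is a voiceless stop between vowels /a/ and /i/, so it voices to [g]. /k/ is a voiceless stop between vowels /i/ and /o/, so it voices to [g]. → [ragigoippavegubwa].
/uakutoahei/: /k/ is a voiceless stop between vowels /a/ and /u/, so it voices to [g]. /t/ is a voiceless stop between vowels /u/ and /o/, so it voices to [d]. → [uagudoahei].

agaodowalidexuv, ahuebagedua, ragigoippavegubwa, uagudoahei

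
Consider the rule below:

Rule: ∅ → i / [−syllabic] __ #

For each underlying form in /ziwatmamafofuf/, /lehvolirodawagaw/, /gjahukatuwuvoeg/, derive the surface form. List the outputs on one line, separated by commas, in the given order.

ziwatmamafofufi, lehvolirodawagawi, gjahukatuwuvoegi

/ziwatmamafofuf/: the form ends in the consonant /f/, so [i] is inserted word-finally. → [ziwatmamafofufi].
/lehvolirodawagaw/: the form ends in the consonant /w/, so [i] is inserted word-finally. → [lehvolirodawagawi].
/gjahukatuwuvoeg/: the form ends in the consonant /g/, so [i] is inserted word-finally. → [gjahukatuwuvoegi].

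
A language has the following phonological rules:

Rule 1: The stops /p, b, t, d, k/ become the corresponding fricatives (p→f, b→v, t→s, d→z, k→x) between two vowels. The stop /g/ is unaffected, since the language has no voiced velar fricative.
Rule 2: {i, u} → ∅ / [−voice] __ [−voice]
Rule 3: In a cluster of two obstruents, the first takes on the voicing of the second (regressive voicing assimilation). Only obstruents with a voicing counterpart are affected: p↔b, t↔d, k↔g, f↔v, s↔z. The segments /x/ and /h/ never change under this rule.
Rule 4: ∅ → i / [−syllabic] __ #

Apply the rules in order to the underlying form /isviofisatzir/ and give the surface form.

izviofsadziri

Rule 1 (intervocalic spirantization): no segment meets the environment; /isviofisatzir/ is unchanged.
Rule 2 (high vowel syncope): /i/ is a high vowel flanked by voiceless consonants /f/ and /s/, so it deletes. /isviofisatzir/ → isviofsatzir.
Rule 3 (regressive voicing assimilation): /s/ precedes the voiced obstruent /v/, so it voices to [z] by assimilation. /t/ precedes the voiced obstruent /z/, so it voices to [d] by assimilation. /isviofsatzir/ → izviofsadzir.
Rule 4 (final i-epenthesis): the form ends in the consonant /r/, so [i] is inserted word-finally. /izviofsadzir/ → izviofsadziri.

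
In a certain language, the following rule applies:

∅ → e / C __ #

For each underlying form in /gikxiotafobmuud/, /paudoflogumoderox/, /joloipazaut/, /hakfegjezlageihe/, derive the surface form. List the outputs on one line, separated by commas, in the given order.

gikxiotafobmuude, paudoflogumoderoxe, joloipazaute, hakfegjezlageihe

/gikxiotafobmuud/: the form ends in the consonant /d/, so [e] is inserted word-finally. → [gikxiotafobmuude].
/paudoflogumoderox/: the form ends in the consonant /x/, so [e] is inserted word-finally. → [paudoflogumoderoxe].
/joloipazaut/: the form ends in the consonant /t/, so [e] is inserted word-finally. → [joloipazaute].
/hakfegjezlageihe/: the rule's environment is not met; surfaces unchanged as [hakfegjezlageihe].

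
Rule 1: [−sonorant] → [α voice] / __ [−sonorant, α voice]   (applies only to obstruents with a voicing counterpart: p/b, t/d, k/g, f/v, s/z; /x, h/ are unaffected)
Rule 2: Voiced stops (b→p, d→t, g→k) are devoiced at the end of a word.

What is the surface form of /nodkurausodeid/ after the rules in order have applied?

Rule 1 (regressive voicing assimilation): /d/ precedes the voiceless obstruent /k/, so it devoices to [t] by assimilation. /nodkurausodeid/ → notkurausodeid.
Rule 2 (final devoicing): /d/ is a voiced stop in word-final position, so it devoices to [t]. /notkurausodeid/ → notkurausodeit.

notkurausodeit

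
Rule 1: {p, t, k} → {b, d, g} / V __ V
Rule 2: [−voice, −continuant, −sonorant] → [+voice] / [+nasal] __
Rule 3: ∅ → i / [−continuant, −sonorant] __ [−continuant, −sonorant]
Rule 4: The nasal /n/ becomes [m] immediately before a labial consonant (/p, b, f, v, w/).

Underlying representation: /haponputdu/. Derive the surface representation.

Rule 1 (intervocalic voicing): /p/ is a voiceless stop between vowels /a/ and /o/, so it voices to [b]. /haponputdu/ → habonputdu.
Rule 2 (post-nasal voicing): /p/ is a voiceless stop immediately after the nasal /n/, so it voices to [b]. /habonputdu/ → habonbutdu.
Rule 3 (stop-cluster i-epenthesis): /t/ and /d/ form a stop–stop cluster, so [i] is inserted between them. /habonbutdu/ → habonbutidu.
Rule 4 (nasal place assimilation): /n/ precedes the labial consonant /b/, so it assimilates in place to [m]. /habonbutidu/ → habombutidu.

habombutidu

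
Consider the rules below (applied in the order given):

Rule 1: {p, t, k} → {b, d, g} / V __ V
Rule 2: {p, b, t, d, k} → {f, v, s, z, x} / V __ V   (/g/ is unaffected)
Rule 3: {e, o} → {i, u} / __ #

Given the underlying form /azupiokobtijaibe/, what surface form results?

Rule 1 (intervocalic voicing): /p/ is a voiceless stop between vowels /u/ and /i/, so it voices to [b]. /k/ is a voiceless stop between vowels /o/ and /o/, so it voices to [g]. /azupiokobtijaibe/ → azubiogobtijaibe.
Rule 2 (intervocalic spirantization): /b/ is a stop between vowels /u/ and /i/, so it spirantizes to the fricative [v]. /b/ is a stop between vowels /i/ and /e/, so it spirantizes to the fricative [v]. /azubiogobtijaibe/ → azuviogobtijaive.
Rule 3 (final vowel raising): /e/ is a mid vowel in word-final position, so it raises to [i]. /azuviogobtijaive/ → azuviogobtijaivi.

azuviogobtijaivi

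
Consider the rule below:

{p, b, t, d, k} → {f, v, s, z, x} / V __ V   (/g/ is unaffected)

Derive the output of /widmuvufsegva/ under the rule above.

widmuvufsegva

No segment of /widmuvufsegva/ meets the structural description of the rule, so the form surfaces unchanged.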